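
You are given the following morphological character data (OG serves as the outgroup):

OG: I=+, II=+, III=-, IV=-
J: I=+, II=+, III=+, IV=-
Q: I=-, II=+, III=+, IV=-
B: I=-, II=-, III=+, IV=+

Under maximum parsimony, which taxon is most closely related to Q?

B

Character polarity is set by the outgroup: the derived state is whichever differs from the outgroup's state, so for I, II the derived state is '-', and for the remaining characters it is '+'.
I (derived state '-') is shared by B and Q — a synapomorphy uniting that clade.
II: derived state '-' in B only — an autapomorphy, so it tells us nothing about relationships among taxa.
III (derived state '+') is shared by all ingroup taxa — unites the whole ingroup.
IV: derived state '+' in B only — an autapomorphy, so it tells us nothing about relationships among taxa.
Most parsimonious ingroup topology: (J,(Q,B)).
Q and B form a cherry on this tree, so they are sister taxa.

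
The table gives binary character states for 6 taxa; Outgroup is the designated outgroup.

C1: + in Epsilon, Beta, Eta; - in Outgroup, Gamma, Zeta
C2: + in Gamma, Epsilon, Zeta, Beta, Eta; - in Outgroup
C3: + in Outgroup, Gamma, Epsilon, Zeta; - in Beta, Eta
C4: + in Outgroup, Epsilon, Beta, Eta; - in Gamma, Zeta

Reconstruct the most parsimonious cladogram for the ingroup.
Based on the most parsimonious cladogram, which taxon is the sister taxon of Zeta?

Character polarity is set by the outgroup: the derived state is whichever differs from the outgroup's state, so for C3, C4 the derived state is '-', and for the remaining characters it is '+'.
C1: derived state '+' in Beta, Epsilon, and Eta only — synapomorphy for {Beta, Epsilon, Eta}.
All ingroup taxa share the derived state '+' for C2; it defines the ingroup but does not resolve relationships within it.
C3 (derived state '-') is shared by Beta and Eta — a synapomorphy uniting that clade.
C4 (derived state '-') is shared by Gamma and Zeta — a synapomorphy uniting that clade.
Most parsimonious ingroup topology: ((Gamma,Zeta),(Epsilon,(Beta,Eta))).
Zeta and Gamma form a cherry on this tree, so they are sister taxa.

Gamma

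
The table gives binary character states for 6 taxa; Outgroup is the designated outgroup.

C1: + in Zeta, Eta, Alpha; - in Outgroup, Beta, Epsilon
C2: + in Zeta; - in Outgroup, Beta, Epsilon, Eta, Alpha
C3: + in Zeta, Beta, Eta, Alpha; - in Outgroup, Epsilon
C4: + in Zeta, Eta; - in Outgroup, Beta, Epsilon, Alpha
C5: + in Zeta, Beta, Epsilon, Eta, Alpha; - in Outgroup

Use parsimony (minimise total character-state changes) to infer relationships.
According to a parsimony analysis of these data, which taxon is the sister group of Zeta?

The outgroup has state '-' for every character, so '+' is the derived state throughout.
C1 (derived state '+') is shared by Alpha, Eta, and Zeta — a synapomorphy uniting that clade.
C2: derived state '+' in Zeta only — an autapomorphy, so it tells us nothing about relationships among taxa.
Only Alpha, Beta, Eta, and Zeta show the derived state '+' for C3, supporting them as a clade.
C4: derived state '+' in Eta and Zeta only — synapomorphy for {Eta, Zeta}.
C5 (derived state '+') is shared by all ingroup taxa — unites the whole ingroup.
Most parsimonious ingroup topology: ((((Zeta,Eta),Alpha),Beta),Epsilon).
Zeta and Eta form a cherry on this tree, so they are sister taxa.

Eta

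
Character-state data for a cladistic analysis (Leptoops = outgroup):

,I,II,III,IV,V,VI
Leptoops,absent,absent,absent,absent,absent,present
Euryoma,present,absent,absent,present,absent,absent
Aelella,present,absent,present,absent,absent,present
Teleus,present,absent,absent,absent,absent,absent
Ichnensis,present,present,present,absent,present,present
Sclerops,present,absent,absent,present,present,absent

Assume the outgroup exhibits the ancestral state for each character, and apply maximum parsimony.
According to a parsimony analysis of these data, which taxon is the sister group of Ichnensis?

Character polarity is set by the outgroup: the derived state is whichever differs from the outgroup's state, so for VI the derived state is 'absent', and for the remaining characters it is 'present'.
All ingroup taxa share the derived state 'present' for I; it defines the ingroup but does not resolve relationships within it.
II: derived state 'present' in Ichnensis only — an autapomorphy, so it tells us nothing about relationships among taxa.
III (derived state 'present') is shared by Aelella and Ichnensis — a synapomorphy uniting that clade.
IV (derived state 'present') is shared by Euryoma and Sclerops — a synapomorphy uniting that clade.
V (state 'present') occurs in Ichnensis and Sclerops but conflicts with the nesting implied by the other characters — most parsimoniously interpreted as homoplasy.
VI: derived state 'absent' in Euryoma, Sclerops, and Teleus only — synapomorphy for {Euryoma, Sclerops, Teleus}.
Most parsimonious ingroup topology: (((Euryoma,Sclerops),Teleus),(Aelella,Ichnensis)).
Ichnensis and Aelella form a cherry on this tree, so they are sister taxa.

Aelella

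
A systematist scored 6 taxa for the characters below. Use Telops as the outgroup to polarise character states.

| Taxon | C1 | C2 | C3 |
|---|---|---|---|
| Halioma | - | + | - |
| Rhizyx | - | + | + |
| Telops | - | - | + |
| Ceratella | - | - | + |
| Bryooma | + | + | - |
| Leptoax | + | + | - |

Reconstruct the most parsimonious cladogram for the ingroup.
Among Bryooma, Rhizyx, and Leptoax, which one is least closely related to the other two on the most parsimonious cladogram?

Rhizyx

Character polarity is set by the outgroup: the derived state is whichever differs from the outgroup's state, so for C3 the derived state is '-', and for the remaining characters it is '+'.
C1 (derived state '+') is shared by Bryooma and Leptoax — a synapomorphy uniting that clade.
C2 (derived state '+') is shared by Bryooma, Halioma, Leptoax, and Rhizyx — a synapomorphy uniting that clade.
C3 (derived state '-') is shared by Bryooma, Halioma, and Leptoax — a synapomorphy uniting that clade.
Most parsimonious ingroup topology: (((Halioma,(Leptoax,Bryooma)),Rhizyx),Ceratella).
Leptoax and Bryooma share a more recent common ancestor with each other than either does with Rhizyx, so Rhizyx is the least closely related of the three.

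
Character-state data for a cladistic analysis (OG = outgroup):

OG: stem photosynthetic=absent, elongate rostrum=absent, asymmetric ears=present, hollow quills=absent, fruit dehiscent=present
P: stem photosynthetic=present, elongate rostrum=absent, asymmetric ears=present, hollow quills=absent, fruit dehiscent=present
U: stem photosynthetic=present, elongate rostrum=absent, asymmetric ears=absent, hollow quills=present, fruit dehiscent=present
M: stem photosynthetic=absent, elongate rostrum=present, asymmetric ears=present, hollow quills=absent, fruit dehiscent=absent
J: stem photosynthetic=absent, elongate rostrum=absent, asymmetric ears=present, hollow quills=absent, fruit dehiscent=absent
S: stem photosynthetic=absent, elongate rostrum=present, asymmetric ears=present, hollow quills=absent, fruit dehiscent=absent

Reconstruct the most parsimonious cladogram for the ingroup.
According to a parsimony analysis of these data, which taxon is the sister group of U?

P

Character polarity is set by the outgroup: the derived state is whichever differs from the outgroup's state, so for asymmetric ears, fruit dehiscent the derived state is 'absent', and for the remaining characters it is 'present'.
Only P and U show the derived state 'present' for stem photosynthetic, supporting them as a clade.
elongate rostrum: derived state 'present' in M and S only — synapomorphy for {M, S}.
asymmetric ears: derived state 'absent' in U only — an autapomorphy, so it tells us nothing about relationships among taxa.
hollow quills (derived state 'present') is unique to U (autapomorphy; uninformative for grouping).
fruit dehiscent: derived state 'absent' in J, M, and S only — synapomorphy for {J, M, S}.
Most parsimonious ingroup topology: ((P,U),((M,S),J)).
U and P form a cherry on this tree, so they are sister taxa.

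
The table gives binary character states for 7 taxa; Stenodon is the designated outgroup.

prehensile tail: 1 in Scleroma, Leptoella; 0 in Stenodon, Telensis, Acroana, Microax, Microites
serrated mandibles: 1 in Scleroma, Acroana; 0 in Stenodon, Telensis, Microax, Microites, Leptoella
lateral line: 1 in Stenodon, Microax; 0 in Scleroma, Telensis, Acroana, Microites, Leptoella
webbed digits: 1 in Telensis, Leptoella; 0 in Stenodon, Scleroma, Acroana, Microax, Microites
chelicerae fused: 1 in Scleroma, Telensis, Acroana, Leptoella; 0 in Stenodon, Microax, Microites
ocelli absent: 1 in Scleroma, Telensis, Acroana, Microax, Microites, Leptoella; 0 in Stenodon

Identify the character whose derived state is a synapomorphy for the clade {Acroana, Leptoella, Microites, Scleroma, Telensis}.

Character polarity is set by the outgroup: the derived state is whichever differs from the outgroup's state, so for lateral line the derived state is '0', and for the remaining characters it is '1'.
prehensile tail groups Leptoella and Scleroma, which is incompatible with the clades supported by the remaining characters; treating it as convergent (homoplasy) costs fewer steps than any alternative tree.
Only Acroana and Scleroma show the derived state '1' for serrated mandibles, supporting them as a clade.
lateral line: derived state '0' in Acroana, Leptoella, Microites, Scleroma, and Telensis only — synapomorphy for {Acroana, Leptoella, Microites, Scleroma, Telensis}.
webbed digits (derived state '1') is shared by Leptoella and Telensis — a synapomorphy uniting that clade.
chelicerae fused: derived state '1' in Acroana, Leptoella, Scleroma, and Telensis only — synapomorphy for {Acroana, Leptoella, Scleroma, Telensis}.
All ingroup taxa share the derived state '1' for ocelli absent; it defines the ingroup but does not resolve relationships within it.
Most parsimonious ingroup topology: ((((Scleroma,Acroana),(Telensis,Leptoella)),Microites),Microax).
The clade {Acroana, Leptoella, Microites, Scleroma, Telensis} is supported by lateral line: its derived state '0' occurs in exactly those taxa and in no other taxon (including the outgroup).

lateral line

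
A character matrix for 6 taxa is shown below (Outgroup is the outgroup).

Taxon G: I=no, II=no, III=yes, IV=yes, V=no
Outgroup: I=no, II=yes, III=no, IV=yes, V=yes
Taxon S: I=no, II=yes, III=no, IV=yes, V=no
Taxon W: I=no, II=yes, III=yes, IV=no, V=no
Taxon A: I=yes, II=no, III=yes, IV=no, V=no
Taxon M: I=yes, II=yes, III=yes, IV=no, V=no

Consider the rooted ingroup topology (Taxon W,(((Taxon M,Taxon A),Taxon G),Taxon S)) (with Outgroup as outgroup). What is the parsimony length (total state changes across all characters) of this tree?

8

Map each character onto (Taxon W,(((Taxon M,Taxon A),Taxon G),Taxon S)) (rooted by Outgroup) and count the minimum state changes it requires (Fitch parsimony):
I: 1; II: 2; III: 2; IV: 2; V: 1.
Total tree length = 8.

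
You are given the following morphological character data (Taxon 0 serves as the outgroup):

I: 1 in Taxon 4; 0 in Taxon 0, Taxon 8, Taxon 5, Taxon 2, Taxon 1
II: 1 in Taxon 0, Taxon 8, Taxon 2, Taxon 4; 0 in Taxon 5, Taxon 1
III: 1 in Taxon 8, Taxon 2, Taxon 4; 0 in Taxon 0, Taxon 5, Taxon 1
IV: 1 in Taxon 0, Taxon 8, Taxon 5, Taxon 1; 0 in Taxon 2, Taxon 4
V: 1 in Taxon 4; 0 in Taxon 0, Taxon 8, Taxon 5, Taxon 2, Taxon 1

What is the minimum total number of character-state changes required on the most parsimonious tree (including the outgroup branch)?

5

Character polarity is set by the outgroup: the derived state is whichever differs from the outgroup's state, so for II, IV the derived state is '0', and for the remaining characters it is '1'.
I (derived state '1') is unique to Taxon 4 (autapomorphy; uninformative for grouping).
II (derived state '0') is shared by Taxon 1 and Taxon 5 — a synapomorphy uniting that clade.
III (derived state '1') is shared by Taxon 2, Taxon 4, and Taxon 8 — a synapomorphy uniting that clade.
IV: derived state '0' in Taxon 2 and Taxon 4 only — synapomorphy for {Taxon 2, Taxon 4}.
V (derived state '1') is unique to Taxon 4 (autapomorphy; uninformative for grouping).
Most parsimonious ingroup topology: ((Taxon 8,(Taxon 2,Taxon 4)),(Taxon 5,Taxon 1)).
Changes per character on this tree: I: 1; II: 1; III: 1; IV: 1; V: 1.
Total = 5.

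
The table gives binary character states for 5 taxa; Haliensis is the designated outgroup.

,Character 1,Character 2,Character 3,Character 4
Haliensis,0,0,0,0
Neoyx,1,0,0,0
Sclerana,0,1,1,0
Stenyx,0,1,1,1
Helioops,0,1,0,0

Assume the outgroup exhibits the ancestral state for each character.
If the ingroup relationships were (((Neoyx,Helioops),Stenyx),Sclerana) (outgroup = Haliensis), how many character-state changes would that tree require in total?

Map each character onto (((Neoyx,Helioops),Stenyx),Sclerana) (rooted by Haliensis) and count the minimum state changes it requires (Fitch parsimony):
Character 1: 1; Character 2: 2; Character 3: 2; Character 4: 1.
Total tree length = 6.

6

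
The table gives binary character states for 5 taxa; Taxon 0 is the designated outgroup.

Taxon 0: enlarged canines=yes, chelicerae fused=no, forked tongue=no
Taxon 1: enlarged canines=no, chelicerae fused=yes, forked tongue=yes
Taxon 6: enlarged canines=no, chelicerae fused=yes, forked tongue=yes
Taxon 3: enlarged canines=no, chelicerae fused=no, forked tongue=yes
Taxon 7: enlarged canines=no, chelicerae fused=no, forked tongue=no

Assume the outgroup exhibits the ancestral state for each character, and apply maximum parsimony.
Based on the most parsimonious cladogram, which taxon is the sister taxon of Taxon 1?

Taxon 6

Character polarity is set by the outgroup: the derived state is whichever differs from the outgroup's state, so for enlarged canines the derived state is 'no', and for the remaining characters it is 'yes'.
All ingroup taxa share the derived state 'no' for enlarged canines; it defines the ingroup but does not resolve relationships within it.
chelicerae fused (derived state 'yes') is shared by Taxon 1 and Taxon 6 — a synapomorphy uniting that clade.
forked tongue (derived state 'yes') is shared by Taxon 1, Taxon 3, and Taxon 6 — a synapomorphy uniting that clade.
Most parsimonious ingroup topology: (((Taxon 1,Taxon 6),Taxon 3),Taxon 7).
Taxon 1 and Taxon 6 form a cherry on this tree, so they are sister taxa.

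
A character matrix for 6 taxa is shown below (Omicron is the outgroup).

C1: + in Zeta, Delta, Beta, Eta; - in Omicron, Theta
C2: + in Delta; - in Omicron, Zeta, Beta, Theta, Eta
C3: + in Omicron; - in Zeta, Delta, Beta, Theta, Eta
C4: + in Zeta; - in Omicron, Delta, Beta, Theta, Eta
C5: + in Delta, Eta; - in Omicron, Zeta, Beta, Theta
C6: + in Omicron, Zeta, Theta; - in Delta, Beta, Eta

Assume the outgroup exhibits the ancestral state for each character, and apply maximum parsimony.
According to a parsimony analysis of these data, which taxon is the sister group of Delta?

Character polarity is set by the outgroup: the derived state is whichever differs from the outgroup's state, so for C3, C6 the derived state is '-', and for the remaining characters it is '+'.
C1: derived state '+' in Beta, Delta, Eta, and Zeta only — synapomorphy for {Beta, Delta, Eta, Zeta}.
C2: derived state '+' in Delta only — an autapomorphy, so it tells us nothing about relationships among taxa.
C3 (derived state '-') is shared by all ingroup taxa — unites the whole ingroup.
C4: derived state '+' in Zeta only — an autapomorphy, so it tells us nothing about relationships among taxa.
Only Delta and Eta show the derived state '+' for C5, supporting them as a clade.
C6 (derived state '-') is shared by Beta, Delta, and Eta — a synapomorphy uniting that clade.
Most parsimonious ingroup topology: ((Zeta,((Delta,Eta),Beta)),Theta).
Delta and Eta form a cherry on this tree, so they are sister taxa.

Eta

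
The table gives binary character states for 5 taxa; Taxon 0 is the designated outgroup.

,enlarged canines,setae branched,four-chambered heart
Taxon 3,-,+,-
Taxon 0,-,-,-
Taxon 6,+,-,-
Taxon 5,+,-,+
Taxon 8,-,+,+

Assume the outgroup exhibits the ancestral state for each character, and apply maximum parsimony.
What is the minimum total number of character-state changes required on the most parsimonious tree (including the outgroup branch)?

The outgroup has state '-' for every character, so '+' is the derived state throughout.
Only Taxon 5 and Taxon 6 show the derived state '+' for enlarged canines, supporting them as a clade.
Only Taxon 3 and Taxon 8 show the derived state '+' for setae branched, supporting them as a clade.
four-chambered heart (state '+') occurs in Taxon 5 and Taxon 8 but conflicts with the nesting implied by the other characters — most parsimoniously interpreted as homoplasy.
Most parsimonious ingroup topology: ((Taxon 6,Taxon 5),(Taxon 8,Taxon 3)).
Changes per character on this tree: enlarged canines: 1; setae branched: 1; four-chambered heart: 2.
Total = 4.

4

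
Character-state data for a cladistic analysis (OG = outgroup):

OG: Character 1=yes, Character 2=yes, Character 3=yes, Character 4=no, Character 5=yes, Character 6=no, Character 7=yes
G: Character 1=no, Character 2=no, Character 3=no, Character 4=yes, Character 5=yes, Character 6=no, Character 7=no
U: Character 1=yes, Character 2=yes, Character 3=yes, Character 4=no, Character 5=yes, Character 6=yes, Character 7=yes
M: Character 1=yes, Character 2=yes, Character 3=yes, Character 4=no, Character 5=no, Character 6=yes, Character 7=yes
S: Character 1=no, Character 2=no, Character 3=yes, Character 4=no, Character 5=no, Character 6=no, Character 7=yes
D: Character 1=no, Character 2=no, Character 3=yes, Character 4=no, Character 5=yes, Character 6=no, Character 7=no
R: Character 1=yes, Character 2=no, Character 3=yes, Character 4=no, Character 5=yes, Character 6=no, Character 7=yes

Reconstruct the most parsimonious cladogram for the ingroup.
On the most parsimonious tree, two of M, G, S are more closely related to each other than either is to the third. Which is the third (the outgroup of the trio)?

M

Character polarity is set by the outgroup: the derived state is whichever differs from the outgroup's state, so for Character 1, Character 2, Character 3, Character 5, Character 7 the derived state is 'no', and for the remaining characters it is 'yes'.
Only D, G, and S show the derived state 'no' for Character 1, supporting them as a clade.
Character 2: derived state 'no' in D, G, R, and S only — synapomorphy for {D, G, R, S}.
Character 3: derived state 'no' in G only — an autapomorphy, so it tells us nothing about relationships among taxa.
Character 4: derived state 'yes' in G only — an autapomorphy, so it tells us nothing about relationships among taxa.
Character 5 groups M and S, which is incompatible with the clades supported by the remaining characters; treating it as convergent (homoplasy) costs fewer steps than any alternative tree.
Only M and U show the derived state 'yes' for Character 6, supporting them as a clade.
Character 7: derived state 'no' in D and G only — synapomorphy for {D, G}.
Most parsimonious ingroup topology: ((((G,D),S),R),(U,M)).
S and G share a more recent common ancestor with each other than either does with M, so M is the least closely related of the three.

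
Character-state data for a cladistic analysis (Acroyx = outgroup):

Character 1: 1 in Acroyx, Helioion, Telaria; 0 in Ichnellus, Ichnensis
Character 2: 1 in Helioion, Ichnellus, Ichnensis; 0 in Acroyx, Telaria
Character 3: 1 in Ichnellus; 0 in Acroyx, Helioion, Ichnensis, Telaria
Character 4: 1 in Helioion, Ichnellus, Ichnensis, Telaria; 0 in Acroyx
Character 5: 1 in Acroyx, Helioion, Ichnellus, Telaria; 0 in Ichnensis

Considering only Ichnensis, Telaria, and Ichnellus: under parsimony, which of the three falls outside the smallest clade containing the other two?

Telaria

Character polarity is set by the outgroup: the derived state is whichever differs from the outgroup's state, so for Character 1, Character 5 the derived state is '0', and for the remaining characters it is '1'.
Only Ichnellus and Ichnensis show the derived state '0' for Character 1, supporting them as a clade.
Only Helioion, Ichnellus, and Ichnensis show the derived state '1' for Character 2, supporting them as a clade.
Character 3 (derived state '1') is unique to Ichnellus (autapomorphy; uninformative for grouping).
All ingroup taxa share the derived state '1' for Character 4; it defines the ingroup but does not resolve relationships within it.
Character 5: derived state '0' in Ichnensis only — an autapomorphy, so it tells us nothing about relationships among taxa.
Most parsimonious ingroup topology: ((Helioion,(Ichnellus,Ichnensis)),Telaria).
Ichnellus and Ichnensis share a more recent common ancestor with each other than either does with Telaria, so Telaria is the least closely related of the three.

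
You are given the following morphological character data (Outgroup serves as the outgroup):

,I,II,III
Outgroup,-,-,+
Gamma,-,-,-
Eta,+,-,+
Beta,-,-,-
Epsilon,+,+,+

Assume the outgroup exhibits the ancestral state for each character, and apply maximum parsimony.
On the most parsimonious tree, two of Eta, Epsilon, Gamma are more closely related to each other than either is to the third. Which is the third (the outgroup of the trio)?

Gamma

Character polarity is set by the outgroup: the derived state is whichever differs from the outgroup's state, so for III the derived state is '-', and for the remaining characters it is '+'.
Only Epsilon and Eta show the derived state '+' for I, supporting them as a clade.
II: derived state '+' in Epsilon only — an autapomorphy, so it tells us nothing about relationships among taxa.
Only Beta and Gamma show the derived state '-' for III, supporting them as a clade.
Most parsimonious ingroup topology: ((Gamma,Beta),(Eta,Epsilon)).
Eta and Epsilon share a more recent common ancestor with each other than either does with Gamma, so Gamma is the least closely related of the three.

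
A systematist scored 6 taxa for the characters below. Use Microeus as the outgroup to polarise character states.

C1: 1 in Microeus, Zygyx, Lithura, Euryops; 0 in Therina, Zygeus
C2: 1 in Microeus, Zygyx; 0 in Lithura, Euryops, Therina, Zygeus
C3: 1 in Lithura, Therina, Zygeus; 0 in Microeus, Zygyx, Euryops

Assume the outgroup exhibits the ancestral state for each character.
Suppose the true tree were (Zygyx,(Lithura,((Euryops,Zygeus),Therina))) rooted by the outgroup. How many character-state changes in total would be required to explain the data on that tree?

5

Map each character onto (Zygyx,(Lithura,((Euryops,Zygeus),Therina))) (rooted by Microeus) and count the minimum state changes it requires (Fitch parsimony):
C1: 2; C2: 1; C3: 2.
Total tree length = 5.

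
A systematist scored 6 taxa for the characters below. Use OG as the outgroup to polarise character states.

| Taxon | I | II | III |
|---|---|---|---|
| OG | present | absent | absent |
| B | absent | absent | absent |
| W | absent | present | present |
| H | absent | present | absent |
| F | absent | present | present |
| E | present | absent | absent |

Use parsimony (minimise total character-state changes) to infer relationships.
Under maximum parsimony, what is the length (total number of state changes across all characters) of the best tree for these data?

Character polarity is set by the outgroup: the derived state is whichever differs from the outgroup's state, so for I the derived state is 'absent', and for the remaining characters it is 'present'.
Only B, F, H, and W show the derived state 'absent' for I, supporting them as a clade.
II (derived state 'present') is shared by F, H, and W — a synapomorphy uniting that clade.
III: derived state 'present' in F and W only — synapomorphy for {F, W}.
Most parsimonious ingroup topology: ((B,((W,F),H)),E).
Changes per character on this tree: I: 1; II: 1; III: 1.
Total = 3.

3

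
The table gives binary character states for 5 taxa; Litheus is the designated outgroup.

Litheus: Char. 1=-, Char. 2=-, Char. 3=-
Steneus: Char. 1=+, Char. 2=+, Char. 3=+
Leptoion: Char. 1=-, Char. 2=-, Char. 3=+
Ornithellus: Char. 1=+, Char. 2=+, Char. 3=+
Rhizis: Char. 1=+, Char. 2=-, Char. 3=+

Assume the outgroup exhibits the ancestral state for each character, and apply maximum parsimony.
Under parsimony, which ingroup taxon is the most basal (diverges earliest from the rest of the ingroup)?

The outgroup has state '-' for every character, so '+' is the derived state throughout.
Only Ornithellus, Rhizis, and Steneus show the derived state '+' for Char. 1, supporting them as a clade.
Only Ornithellus and Steneus show the derived state '+' for Char. 2, supporting them as a clade.
Char. 3 (derived state '+') is shared by all ingroup taxa — unites the whole ingroup.
Most parsimonious ingroup topology: (((Steneus,Ornithellus),Rhizis),Leptoion).
Leptoion is sister to the clade containing all other ingroup taxa, so it is the earliest-diverging (most basal) ingroup lineage.

Leptoion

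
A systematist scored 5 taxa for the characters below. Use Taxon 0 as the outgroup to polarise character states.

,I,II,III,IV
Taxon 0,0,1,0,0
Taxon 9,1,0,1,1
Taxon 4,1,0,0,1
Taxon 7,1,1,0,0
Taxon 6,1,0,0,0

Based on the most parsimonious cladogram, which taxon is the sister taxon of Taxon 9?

Taxon 4

Character polarity is set by the outgroup: the derived state is whichever differs from the outgroup's state, so for II the derived state is '0', and for the remaining characters it is '1'.
I (derived state '1') is shared by all ingroup taxa — unites the whole ingroup.
II (derived state '0') is shared by Taxon 4, Taxon 6, and Taxon 9 — a synapomorphy uniting that clade.
III: derived state '1' in Taxon 9 only — an autapomorphy, so it tells us nothing about relationships among taxa.
Only Taxon 4 and Taxon 9 show the derived state '1' for IV, supporting them as a clade.
Most parsimonious ingroup topology: (((Taxon 9,Taxon 4),Taxon 6),Taxon 7).
Taxon 9 and Taxon 4 form a cherry on this tree, so they are sister taxa.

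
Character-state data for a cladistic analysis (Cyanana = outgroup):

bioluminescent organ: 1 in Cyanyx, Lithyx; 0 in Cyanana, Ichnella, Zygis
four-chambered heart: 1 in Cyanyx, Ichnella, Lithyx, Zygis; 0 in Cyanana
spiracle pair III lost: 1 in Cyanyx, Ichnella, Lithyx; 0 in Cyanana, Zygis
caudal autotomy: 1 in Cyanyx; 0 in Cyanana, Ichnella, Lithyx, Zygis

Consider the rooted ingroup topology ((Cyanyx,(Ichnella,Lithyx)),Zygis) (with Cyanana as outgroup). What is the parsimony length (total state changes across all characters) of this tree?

5

Map each character onto ((Cyanyx,(Ichnella,Lithyx)),Zygis) (rooted by Cyanana) and count the minimum state changes it requires (Fitch parsimony):
bioluminescent organ: 2; four-chambered heart: 1; spiracle pair III lost: 1; caudal autotomy: 1.
Total tree length = 5.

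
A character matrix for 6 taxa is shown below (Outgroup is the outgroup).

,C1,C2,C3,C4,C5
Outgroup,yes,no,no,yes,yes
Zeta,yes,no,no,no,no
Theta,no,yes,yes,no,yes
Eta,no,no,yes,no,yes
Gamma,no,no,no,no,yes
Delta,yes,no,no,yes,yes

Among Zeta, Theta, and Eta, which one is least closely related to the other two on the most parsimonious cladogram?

Character polarity is set by the outgroup: the derived state is whichever differs from the outgroup's state, so for C1, C4, C5 the derived state is 'no', and for the remaining characters it is 'yes'.
C1: derived state 'no' in Eta, Gamma, and Theta only — synapomorphy for {Eta, Gamma, Theta}.
C2 (derived state 'yes') is unique to Theta (autapomorphy; uninformative for grouping).
C3 (derived state 'yes') is shared by Eta and Theta — a synapomorphy uniting that clade.
C4 (derived state 'no') is shared by Eta, Gamma, Theta, and Zeta — a synapomorphy uniting that clade.
C5: derived state 'no' in Zeta only — an autapomorphy, so it tells us nothing about relationships among taxa.
Most parsimonious ingroup topology: ((Zeta,((Theta,Eta),Gamma)),Delta).
Eta and Theta share a more recent common ancestor with each other than either does with Zeta, so Zeta is the least closely related of the three.

Zeta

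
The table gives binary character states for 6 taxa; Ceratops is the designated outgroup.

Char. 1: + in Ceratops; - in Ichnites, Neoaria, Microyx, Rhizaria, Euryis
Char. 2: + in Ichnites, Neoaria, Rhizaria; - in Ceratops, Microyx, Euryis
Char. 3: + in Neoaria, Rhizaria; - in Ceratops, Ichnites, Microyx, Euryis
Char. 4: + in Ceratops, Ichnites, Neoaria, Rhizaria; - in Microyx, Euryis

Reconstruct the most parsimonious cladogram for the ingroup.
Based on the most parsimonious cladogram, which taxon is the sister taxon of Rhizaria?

Character polarity is set by the outgroup: the derived state is whichever differs from the outgroup's state, so for Char. 1, Char. 4 the derived state is '-', and for the remaining characters it is '+'.
Char. 1 (derived state '-') is shared by all ingroup taxa — unites the whole ingroup.
Char. 2 (derived state '+') is shared by Ichnites, Neoaria, and Rhizaria — a synapomorphy uniting that clade.
Only Neoaria and Rhizaria show the derived state '+' for Char. 3, supporting them as a clade.
Char. 4 (derived state '-') is shared by Euryis and Microyx — a synapomorphy uniting that clade.
Most parsimonious ingroup topology: ((Ichnites,(Neoaria,Rhizaria)),(Microyx,Euryis)).
Rhizaria and Neoaria form a cherry on this tree, so they are sister taxa.

Neoaria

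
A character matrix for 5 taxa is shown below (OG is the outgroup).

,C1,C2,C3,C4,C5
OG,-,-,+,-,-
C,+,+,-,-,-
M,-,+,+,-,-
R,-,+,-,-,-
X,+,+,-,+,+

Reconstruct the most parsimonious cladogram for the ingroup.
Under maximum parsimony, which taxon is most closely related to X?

C

Character polarity is set by the outgroup: the derived state is whichever differs from the outgroup's state, so for C3 the derived state is '-', and for the remaining characters it is '+'.
C1 (derived state '+') is shared by C and X — a synapomorphy uniting that clade.
C2 (derived state '+') is shared by all ingroup taxa — unites the whole ingroup.
C3 (derived state '-') is shared by C, R, and X — a synapomorphy uniting that clade.
C4 (derived state '+') is unique to X (autapomorphy; uninformative for grouping).
C5: derived state '+' in X only — an autapomorphy, so it tells us nothing about relationships among taxa.
Most parsimonious ingroup topology: (((C,X),R),M).
X and C form a cherry on this tree, so they are sister taxa.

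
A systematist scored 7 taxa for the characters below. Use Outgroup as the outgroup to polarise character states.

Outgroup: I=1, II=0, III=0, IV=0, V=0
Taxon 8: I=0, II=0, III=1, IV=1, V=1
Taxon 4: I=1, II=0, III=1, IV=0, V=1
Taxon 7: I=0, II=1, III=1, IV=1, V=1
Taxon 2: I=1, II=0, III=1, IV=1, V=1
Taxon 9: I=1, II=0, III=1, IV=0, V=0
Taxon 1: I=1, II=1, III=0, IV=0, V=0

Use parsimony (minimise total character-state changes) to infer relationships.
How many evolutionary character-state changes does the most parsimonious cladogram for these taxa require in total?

6

Character polarity is set by the outgroup: the derived state is whichever differs from the outgroup's state, so for I the derived state is '0', and for the remaining characters it is '1'.
I (derived state '0') is shared by Taxon 7 and Taxon 8 — a synapomorphy uniting that clade.
II (state '1') occurs in Taxon 1 and Taxon 7 but conflicts with the nesting implied by the other characters — most parsimoniously interpreted as homoplasy.
III: derived state '1' in Taxon 2, Taxon 4, Taxon 7, Taxon 8, and Taxon 9 only — synapomorphy for {Taxon 2, Taxon 4, Taxon 7, Taxon 8, Taxon 9}.
Only Taxon 2, Taxon 7, and Taxon 8 show the derived state '1' for IV, supporting them as a clade.
V: derived state '1' in Taxon 2, Taxon 4, Taxon 7, and Taxon 8 only — synapomorphy for {Taxon 2, Taxon 4, Taxon 7, Taxon 8}.
Most parsimonious ingroup topology: (((((Taxon 8,Taxon 7),Taxon 2),Taxon 4),Taxon 9),Taxon 1).
Changes per character on this tree: I: 1; II: 2; III: 1; IV: 1; V: 1.
Total = 6.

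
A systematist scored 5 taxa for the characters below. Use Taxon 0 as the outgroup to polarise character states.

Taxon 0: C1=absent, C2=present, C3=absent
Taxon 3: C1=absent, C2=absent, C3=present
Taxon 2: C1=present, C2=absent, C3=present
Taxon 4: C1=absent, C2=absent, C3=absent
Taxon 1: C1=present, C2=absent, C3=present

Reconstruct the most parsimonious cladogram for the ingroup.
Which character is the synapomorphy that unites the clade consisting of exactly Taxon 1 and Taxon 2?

Character polarity is set by the outgroup: the derived state is whichever differs from the outgroup's state, so for C2 the derived state is 'absent', and for the remaining characters it is 'present'.
Only Taxon 1 and Taxon 2 show the derived state 'present' for C1, supporting them as a clade.
All ingroup taxa share the derived state 'absent' for C2; it defines the ingroup but does not resolve relationships within it.
C3 (derived state 'present') is shared by Taxon 1, Taxon 2, and Taxon 3 — a synapomorphy uniting that clade.
Most parsimonious ingroup topology: ((Taxon 3,(Taxon 2,Taxon 1)),Taxon 4).
The clade {Taxon 1, Taxon 2} is supported by C1: its derived state 'present' occurs in exactly those taxa and in no other taxon (including the outgroup).

C1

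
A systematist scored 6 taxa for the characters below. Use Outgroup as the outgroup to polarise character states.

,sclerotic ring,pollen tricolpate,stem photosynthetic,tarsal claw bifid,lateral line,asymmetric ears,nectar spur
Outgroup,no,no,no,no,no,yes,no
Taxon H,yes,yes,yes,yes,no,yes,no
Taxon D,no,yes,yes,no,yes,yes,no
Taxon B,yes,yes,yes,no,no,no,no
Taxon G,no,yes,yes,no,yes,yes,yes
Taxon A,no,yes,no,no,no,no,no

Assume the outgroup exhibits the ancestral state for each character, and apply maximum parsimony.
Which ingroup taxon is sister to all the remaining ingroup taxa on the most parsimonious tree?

Character polarity is set by the outgroup: the derived state is whichever differs from the outgroup's state, so for asymmetric ears the derived state is 'no', and for the remaining characters it is 'yes'.
Only Taxon B and Taxon H show the derived state 'yes' for sclerotic ring, supporting them as a clade.
pollen tricolpate (derived state 'yes') is shared by all ingroup taxa — unites the whole ingroup.
stem photosynthetic: derived state 'yes' in Taxon B, Taxon D, Taxon G, and Taxon H only — synapomorphy for {Taxon B, Taxon D, Taxon G, Taxon H}.
tarsal claw bifid: derived state 'yes' in Taxon H only — an autapomorphy, so it tells us nothing about relationships among taxa.
lateral line: derived state 'yes' in Taxon D and Taxon G only — synapomorphy for {Taxon D, Taxon G}.
asymmetric ears (state 'no') occurs in Taxon A and Taxon B but conflicts with the nesting implied by the other characters — most parsimoniously interpreted as homoplasy.
nectar spur: derived state 'yes' in Taxon G only — an autapomorphy, so it tells us nothing about relationships among taxa.
Most parsimonious ingroup topology: (((Taxon H,Taxon B),(Taxon D,Taxon G)),Taxon A).
Taxon A is sister to the clade containing all other ingroup taxa, so it is the earliest-diverging (most basal) ingroup lineage.

Taxon A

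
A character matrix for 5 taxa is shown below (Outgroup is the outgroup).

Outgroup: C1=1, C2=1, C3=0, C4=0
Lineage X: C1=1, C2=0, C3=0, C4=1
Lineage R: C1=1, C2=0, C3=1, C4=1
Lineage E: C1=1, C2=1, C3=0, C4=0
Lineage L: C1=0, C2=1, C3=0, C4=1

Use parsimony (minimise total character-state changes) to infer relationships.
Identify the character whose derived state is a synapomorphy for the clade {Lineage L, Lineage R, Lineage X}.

C4

Character polarity is set by the outgroup: the derived state is whichever differs from the outgroup's state, so for C1, C2 the derived state is '0', and for the remaining characters it is '1'.
C1 (derived state '0') is unique to Lineage L (autapomorphy; uninformative for grouping).
C2 (derived state '0') is shared by Lineage R and Lineage X — a synapomorphy uniting that clade.
C3: derived state '1' in Lineage R only — an autapomorphy, so it tells us nothing about relationships among taxa.
C4 (derived state '1') is shared by Lineage L, Lineage R, and Lineage X — a synapomorphy uniting that clade.
Most parsimonious ingroup topology: (((Lineage X,Lineage R),Lineage L),Lineage E).
The clade {Lineage L, Lineage R, Lineage X} is supported by C4: its derived state '1' occurs in exactly those taxa and in no other taxon (including the outgroup).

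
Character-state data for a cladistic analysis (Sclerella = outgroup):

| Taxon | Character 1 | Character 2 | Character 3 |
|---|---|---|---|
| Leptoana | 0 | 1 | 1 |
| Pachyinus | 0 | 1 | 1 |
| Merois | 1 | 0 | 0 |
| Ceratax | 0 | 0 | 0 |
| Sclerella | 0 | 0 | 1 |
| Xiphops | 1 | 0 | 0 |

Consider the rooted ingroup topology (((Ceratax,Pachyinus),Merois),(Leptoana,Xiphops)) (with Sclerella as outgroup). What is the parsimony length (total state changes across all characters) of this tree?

Map each character onto (((Ceratax,Pachyinus),Merois),(Leptoana,Xiphops)) (rooted by Sclerella) and count the minimum state changes it requires (Fitch parsimony):
Character 1: 2; Character 2: 2; Character 3: 3.
Total tree length = 7.

7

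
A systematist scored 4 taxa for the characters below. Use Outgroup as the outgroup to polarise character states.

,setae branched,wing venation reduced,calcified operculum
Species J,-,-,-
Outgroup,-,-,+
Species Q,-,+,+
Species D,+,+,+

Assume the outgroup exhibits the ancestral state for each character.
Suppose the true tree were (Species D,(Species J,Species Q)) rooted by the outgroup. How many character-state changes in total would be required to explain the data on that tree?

4

Map each character onto (Species D,(Species J,Species Q)) (rooted by Outgroup) and count the minimum state changes it requires (Fitch parsimony):
setae branched: 1; wing venation reduced: 2; calcified operculum: 1.
Total tree length = 4.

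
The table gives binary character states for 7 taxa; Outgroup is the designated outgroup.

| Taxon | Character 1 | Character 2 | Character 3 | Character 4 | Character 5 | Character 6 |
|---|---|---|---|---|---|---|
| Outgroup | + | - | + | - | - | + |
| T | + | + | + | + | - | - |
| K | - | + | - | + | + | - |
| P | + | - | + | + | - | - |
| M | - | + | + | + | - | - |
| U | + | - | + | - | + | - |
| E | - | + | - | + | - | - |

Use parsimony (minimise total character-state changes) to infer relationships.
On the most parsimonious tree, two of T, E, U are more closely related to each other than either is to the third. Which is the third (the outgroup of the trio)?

Character polarity is set by the outgroup: the derived state is whichever differs from the outgroup's state, so for Character 1, Character 3, Character 6 the derived state is '-', and for the remaining characters it is '+'.
Character 1: derived state '-' in E, K, and M only — synapomorphy for {E, K, M}.
Character 2: derived state '+' in E, K, M, and T only — synapomorphy for {E, K, M, T}.
Character 3 (derived state '-') is shared by E and K — a synapomorphy uniting that clade.
Character 4: derived state '+' in E, K, M, P, and T only — synapomorphy for {E, K, M, P, T}.
Character 5 groups K and U, which is incompatible with the clades supported by the remaining characters; treating it as convergent (homoplasy) costs fewer steps than any alternative tree.
All ingroup taxa share the derived state '-' for Character 6; it defines the ingroup but does not resolve relationships within it.
Most parsimonious ingroup topology: (((T,((K,E),M)),P),U).
E and T share a more recent common ancestor with each other than either does with U, so U is the least closely related of the three.

U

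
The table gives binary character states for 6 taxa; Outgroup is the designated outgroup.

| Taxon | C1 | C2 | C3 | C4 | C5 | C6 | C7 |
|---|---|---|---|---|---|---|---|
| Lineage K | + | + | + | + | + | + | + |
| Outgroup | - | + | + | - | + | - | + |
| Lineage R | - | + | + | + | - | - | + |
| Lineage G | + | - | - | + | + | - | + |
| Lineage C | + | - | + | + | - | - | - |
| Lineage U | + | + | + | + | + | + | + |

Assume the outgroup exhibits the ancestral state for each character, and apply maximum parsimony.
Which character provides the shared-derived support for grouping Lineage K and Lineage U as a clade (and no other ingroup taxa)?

Character polarity is set by the outgroup: the derived state is whichever differs from the outgroup's state, so for C2, C3, C5, C7 the derived state is '-', and for the remaining characters it is '+'.
C1: derived state '+' in Lineage C, Lineage G, Lineage K, and Lineage U only — synapomorphy for {Lineage C, Lineage G, Lineage K, Lineage U}.
C2 (derived state '-') is shared by Lineage C and Lineage G — a synapomorphy uniting that clade.
C3: derived state '-' in Lineage G only — an autapomorphy, so it tells us nothing about relationships among taxa.
All ingroup taxa share the derived state '+' for C4; it defines the ingroup but does not resolve relationships within it.
C5 (state '-') occurs in Lineage C and Lineage R but conflicts with the nesting implied by the other characters — most parsimoniously interpreted as homoplasy.
Only Lineage K and Lineage U show the derived state '+' for C6, supporting them as a clade.
C7 (derived state '-') is unique to Lineage C (autapomorphy; uninformative for grouping).
Most parsimonious ingroup topology: (((Lineage C,Lineage G),(Lineage U,Lineage K)),Lineage R).
The clade {Lineage K, Lineage U} is supported by C6: its derived state '+' occurs in exactly those taxa and in no other taxon (including the outgroup).

C6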